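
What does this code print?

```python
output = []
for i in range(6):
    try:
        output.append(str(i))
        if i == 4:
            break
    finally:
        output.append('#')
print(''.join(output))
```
0#1#2#3#4#

finally runs even when breaking out of loop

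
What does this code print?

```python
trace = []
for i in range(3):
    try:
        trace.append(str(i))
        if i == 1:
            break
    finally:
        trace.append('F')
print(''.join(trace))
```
0F1F

finally runs even when breaking out of loop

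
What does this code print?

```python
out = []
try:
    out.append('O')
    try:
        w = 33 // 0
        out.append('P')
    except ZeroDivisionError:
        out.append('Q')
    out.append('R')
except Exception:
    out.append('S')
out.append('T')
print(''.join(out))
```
OQRT

Inner exception caught by inner handler, outer continues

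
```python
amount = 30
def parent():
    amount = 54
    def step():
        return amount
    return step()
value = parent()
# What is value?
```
54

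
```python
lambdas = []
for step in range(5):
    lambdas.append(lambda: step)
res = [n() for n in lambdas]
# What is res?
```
[4, 4, 4, 4, 4]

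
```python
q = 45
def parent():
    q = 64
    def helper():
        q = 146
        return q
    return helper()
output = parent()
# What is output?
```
146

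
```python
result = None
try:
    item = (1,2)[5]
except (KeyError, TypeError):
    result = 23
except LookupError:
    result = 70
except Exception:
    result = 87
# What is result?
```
70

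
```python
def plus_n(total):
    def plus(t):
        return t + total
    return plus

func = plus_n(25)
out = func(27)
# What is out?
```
52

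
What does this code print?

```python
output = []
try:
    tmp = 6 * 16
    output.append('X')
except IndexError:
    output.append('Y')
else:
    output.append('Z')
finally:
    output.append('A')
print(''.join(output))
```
XZA

else runs before finally when no exception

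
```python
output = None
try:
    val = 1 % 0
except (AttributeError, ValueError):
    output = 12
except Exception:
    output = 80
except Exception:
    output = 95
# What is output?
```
80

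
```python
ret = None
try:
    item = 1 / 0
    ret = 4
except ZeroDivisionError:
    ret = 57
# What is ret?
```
57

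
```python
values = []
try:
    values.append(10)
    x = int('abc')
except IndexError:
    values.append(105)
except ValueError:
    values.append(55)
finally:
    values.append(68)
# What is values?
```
[10, 55, 68]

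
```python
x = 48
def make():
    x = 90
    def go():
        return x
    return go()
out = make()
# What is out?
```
90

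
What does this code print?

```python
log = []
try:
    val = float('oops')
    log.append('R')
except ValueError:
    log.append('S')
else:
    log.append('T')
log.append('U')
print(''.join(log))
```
SU

else block skipped when exception is caught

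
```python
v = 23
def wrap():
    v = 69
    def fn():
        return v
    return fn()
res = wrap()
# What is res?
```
69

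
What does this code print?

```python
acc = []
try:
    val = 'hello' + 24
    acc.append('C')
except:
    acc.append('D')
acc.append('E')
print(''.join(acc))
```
DE

Exception raised in try, caught by bare except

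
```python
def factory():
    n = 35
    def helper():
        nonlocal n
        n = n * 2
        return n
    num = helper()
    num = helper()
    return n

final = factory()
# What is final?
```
140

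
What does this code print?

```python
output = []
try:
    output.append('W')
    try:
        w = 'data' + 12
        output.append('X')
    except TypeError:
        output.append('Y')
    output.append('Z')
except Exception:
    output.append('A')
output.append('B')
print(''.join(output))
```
WYZB

Inner exception caught by inner handler, outer continues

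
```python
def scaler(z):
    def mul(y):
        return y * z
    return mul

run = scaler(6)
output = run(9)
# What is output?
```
54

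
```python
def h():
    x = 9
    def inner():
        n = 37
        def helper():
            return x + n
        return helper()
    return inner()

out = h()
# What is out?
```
46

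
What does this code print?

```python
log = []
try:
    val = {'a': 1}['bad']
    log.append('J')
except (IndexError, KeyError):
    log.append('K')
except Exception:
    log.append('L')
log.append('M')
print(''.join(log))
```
KM

KeyError matches tuple containing it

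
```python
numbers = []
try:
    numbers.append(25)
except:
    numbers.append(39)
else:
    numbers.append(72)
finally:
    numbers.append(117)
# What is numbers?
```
[25, 72, 117]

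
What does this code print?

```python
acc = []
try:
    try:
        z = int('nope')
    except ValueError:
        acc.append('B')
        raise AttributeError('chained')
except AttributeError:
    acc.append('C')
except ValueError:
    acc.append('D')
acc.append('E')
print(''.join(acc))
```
BCE

AttributeError raised and caught, original ValueError not re-raised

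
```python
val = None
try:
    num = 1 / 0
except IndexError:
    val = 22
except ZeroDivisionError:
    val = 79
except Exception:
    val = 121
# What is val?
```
79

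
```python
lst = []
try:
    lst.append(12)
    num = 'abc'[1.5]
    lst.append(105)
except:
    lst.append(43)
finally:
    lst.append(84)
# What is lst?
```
[12, 43, 84]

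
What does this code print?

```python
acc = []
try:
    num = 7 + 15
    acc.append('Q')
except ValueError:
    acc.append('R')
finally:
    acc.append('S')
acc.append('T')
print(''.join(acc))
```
QST

finally runs after normal execution too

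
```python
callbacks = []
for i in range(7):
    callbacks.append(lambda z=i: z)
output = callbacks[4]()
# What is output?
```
4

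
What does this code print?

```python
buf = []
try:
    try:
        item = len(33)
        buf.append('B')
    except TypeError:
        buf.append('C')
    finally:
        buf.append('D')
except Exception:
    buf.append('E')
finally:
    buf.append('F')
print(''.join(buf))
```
CDF

Both finally blocks run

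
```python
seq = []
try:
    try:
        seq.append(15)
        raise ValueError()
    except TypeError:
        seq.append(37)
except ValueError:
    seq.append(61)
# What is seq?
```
[15, 61]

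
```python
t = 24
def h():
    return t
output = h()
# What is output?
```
24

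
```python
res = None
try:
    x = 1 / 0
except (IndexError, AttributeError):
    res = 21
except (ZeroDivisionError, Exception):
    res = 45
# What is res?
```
45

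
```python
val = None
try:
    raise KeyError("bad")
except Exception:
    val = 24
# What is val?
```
24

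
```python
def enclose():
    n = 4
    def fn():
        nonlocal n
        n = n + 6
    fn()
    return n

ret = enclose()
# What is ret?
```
10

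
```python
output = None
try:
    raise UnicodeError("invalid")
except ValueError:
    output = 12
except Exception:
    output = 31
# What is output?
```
12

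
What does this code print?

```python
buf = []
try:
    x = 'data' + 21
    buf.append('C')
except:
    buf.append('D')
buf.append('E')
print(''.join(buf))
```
DE

Exception raised in try, caught by bare except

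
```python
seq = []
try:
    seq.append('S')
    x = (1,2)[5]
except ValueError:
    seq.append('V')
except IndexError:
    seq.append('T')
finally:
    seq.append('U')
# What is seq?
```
['S', 'T', 'U']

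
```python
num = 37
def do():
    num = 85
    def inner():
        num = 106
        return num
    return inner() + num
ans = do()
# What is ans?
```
191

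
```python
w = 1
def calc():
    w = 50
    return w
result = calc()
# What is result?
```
50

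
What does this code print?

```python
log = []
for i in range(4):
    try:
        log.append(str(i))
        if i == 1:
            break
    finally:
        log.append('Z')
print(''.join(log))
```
0Z1Z

finally runs even when breaking out of loop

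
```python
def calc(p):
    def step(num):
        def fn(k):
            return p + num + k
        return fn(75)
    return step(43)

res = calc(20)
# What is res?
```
138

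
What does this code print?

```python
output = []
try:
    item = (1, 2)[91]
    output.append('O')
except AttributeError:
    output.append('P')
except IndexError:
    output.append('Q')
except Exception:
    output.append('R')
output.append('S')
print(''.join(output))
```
QS

IndexError matches before generic Exception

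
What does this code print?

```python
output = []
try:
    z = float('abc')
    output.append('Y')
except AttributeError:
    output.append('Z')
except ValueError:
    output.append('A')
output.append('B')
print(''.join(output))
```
AB

ValueError is caught by its specific handler, not AttributeError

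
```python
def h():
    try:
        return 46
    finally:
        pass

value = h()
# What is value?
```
46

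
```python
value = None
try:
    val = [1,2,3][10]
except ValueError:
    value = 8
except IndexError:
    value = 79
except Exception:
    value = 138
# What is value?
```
79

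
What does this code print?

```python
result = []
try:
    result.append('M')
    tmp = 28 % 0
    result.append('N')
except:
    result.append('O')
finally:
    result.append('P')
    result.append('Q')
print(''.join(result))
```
MOPQ

Code before exception runs, then except, then all of finally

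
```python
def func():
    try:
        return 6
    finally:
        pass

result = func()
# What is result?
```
6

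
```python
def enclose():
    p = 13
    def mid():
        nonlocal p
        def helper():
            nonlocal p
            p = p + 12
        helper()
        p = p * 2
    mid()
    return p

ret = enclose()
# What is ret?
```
50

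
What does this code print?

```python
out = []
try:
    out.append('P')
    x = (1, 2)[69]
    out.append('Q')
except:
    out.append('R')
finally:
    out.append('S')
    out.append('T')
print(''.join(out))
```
PRST

Code before exception runs, then except, then all of finally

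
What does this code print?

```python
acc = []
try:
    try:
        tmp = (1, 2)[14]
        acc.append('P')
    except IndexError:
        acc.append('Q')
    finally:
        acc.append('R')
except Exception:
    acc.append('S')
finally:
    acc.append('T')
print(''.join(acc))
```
QRT

Both finally blocks run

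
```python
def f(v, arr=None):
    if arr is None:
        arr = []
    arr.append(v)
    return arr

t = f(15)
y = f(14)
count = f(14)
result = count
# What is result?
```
[14]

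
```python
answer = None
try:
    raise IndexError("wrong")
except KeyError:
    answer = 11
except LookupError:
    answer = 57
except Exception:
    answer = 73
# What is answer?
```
57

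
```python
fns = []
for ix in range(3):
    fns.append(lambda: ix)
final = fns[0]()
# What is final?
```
2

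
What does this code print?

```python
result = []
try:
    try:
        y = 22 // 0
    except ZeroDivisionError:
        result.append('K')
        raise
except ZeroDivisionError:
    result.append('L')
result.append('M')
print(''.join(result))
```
KLM

raise without argument re-raises current exception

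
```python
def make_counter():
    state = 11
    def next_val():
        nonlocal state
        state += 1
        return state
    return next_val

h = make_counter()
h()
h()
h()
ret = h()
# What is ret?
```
15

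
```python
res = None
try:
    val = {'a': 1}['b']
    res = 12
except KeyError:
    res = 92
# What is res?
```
92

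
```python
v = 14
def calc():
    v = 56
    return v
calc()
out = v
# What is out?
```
14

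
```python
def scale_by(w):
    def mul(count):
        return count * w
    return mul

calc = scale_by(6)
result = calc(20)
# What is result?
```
120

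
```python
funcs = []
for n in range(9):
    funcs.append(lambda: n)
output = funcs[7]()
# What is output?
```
8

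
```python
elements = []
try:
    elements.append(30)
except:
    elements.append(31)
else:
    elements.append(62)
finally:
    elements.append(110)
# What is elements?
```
[30, 62, 110]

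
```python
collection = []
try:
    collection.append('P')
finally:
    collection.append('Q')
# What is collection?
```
['P', 'Q']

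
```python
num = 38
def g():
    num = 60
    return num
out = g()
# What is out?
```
60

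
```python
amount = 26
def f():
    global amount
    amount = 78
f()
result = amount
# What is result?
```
78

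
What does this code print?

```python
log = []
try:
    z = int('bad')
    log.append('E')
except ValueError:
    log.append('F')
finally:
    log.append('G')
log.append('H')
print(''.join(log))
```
FGH

finally always runs, even after exception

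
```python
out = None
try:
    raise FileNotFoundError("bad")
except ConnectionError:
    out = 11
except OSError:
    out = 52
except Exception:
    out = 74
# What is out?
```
52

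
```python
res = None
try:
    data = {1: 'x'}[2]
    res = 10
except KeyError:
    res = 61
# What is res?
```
61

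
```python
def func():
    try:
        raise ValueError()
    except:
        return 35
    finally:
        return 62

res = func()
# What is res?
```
62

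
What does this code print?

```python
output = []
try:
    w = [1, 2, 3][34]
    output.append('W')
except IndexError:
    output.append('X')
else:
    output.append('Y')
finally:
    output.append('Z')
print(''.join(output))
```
XZ

Exception: except runs, else skipped, finally runs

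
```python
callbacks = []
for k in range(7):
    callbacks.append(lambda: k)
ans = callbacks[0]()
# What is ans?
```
6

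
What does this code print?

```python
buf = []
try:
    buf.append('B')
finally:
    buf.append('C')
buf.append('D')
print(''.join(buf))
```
BCD

try/finally without except, no exception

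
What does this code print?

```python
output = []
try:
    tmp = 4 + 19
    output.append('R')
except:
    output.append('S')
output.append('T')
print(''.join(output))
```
RT

No exception, try block completes normally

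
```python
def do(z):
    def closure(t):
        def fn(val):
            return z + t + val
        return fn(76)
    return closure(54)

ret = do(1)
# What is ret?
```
131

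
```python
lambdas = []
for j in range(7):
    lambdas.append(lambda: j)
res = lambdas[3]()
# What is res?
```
6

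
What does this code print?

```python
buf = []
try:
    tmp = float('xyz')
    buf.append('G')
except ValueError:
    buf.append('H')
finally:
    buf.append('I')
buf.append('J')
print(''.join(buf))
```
HIJ

finally always runs, even after exception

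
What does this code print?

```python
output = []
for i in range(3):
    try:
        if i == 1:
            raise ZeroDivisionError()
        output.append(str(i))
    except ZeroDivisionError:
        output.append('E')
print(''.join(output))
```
0E2

Exception on i=1 caught, loop continues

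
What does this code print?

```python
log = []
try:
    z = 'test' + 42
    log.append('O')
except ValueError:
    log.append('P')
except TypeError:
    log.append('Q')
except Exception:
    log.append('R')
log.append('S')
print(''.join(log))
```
QS

TypeError matches before generic Exception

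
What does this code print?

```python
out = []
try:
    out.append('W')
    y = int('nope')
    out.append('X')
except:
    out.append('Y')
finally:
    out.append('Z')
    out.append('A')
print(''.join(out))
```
WYZA

Code before exception runs, then except, then all of finally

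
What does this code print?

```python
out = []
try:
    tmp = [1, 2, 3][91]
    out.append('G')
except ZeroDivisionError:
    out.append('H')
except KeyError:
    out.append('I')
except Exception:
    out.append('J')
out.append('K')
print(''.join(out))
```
JK

IndexError not specifically caught, falls to Exception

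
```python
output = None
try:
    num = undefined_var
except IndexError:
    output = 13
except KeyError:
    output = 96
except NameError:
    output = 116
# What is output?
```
116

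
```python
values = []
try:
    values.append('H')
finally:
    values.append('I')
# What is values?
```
['H', 'I']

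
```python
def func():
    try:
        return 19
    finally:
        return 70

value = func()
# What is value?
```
70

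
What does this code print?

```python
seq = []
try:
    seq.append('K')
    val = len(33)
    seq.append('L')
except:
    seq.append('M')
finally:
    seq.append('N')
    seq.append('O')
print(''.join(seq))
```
KMNO

Code before exception runs, then except, then all of finally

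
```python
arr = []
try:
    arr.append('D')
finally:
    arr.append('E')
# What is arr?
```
['D', 'E']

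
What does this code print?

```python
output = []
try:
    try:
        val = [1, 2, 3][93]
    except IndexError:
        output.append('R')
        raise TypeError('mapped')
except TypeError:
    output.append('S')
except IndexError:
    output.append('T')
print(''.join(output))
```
RS

New TypeError raised, caught by outer TypeError handler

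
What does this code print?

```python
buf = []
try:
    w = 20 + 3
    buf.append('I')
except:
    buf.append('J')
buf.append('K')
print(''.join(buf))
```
IK

No exception, try block completes normally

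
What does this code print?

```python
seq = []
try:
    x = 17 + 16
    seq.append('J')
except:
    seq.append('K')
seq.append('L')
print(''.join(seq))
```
JL

No exception, try block completes normally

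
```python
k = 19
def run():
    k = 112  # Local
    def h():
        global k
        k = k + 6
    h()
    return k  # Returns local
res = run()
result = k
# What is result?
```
25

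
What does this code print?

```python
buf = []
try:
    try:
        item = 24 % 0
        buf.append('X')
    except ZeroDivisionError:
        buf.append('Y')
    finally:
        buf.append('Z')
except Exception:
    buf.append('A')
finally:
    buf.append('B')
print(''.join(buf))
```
YZB

Both finally blocks run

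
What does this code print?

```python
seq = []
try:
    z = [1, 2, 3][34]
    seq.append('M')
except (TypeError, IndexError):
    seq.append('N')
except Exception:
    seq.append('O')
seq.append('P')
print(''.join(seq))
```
NP

IndexError matches tuple containing it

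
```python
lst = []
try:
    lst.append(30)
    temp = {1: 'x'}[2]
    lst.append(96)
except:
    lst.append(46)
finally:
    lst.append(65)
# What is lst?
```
[30, 46, 65]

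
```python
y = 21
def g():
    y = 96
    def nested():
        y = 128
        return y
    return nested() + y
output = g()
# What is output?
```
224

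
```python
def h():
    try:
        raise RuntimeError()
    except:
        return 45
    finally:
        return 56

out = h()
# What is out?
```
56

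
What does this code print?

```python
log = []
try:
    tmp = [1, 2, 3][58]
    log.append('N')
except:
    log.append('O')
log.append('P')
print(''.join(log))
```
OP

Exception raised in try, caught by bare except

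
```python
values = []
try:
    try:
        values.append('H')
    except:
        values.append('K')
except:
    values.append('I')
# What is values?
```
['H']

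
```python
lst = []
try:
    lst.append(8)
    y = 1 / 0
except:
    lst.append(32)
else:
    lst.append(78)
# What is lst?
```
[8, 32]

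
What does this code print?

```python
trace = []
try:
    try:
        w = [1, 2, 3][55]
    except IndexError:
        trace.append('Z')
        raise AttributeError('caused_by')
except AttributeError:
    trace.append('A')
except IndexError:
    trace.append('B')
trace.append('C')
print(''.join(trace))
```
ZAC

AttributeError raised and caught, original IndexError not re-raised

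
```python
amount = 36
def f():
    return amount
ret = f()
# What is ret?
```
36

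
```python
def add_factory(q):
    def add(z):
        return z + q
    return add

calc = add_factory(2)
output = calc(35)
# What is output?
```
37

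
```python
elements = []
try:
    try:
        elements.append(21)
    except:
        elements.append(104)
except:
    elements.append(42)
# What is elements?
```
[21]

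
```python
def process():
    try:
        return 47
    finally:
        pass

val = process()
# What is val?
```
47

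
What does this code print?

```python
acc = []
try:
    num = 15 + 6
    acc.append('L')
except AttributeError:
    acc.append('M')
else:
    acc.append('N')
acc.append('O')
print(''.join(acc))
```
LNO

else block runs when no exception occurs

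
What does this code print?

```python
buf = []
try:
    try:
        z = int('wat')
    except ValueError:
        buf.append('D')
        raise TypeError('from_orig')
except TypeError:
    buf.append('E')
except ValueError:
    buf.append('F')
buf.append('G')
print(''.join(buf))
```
DEG

TypeError raised and caught, original ValueError not re-raised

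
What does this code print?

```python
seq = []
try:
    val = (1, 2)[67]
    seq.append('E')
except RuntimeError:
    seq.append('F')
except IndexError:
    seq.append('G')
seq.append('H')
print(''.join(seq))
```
GH

IndexError is caught by its specific handler, not RuntimeError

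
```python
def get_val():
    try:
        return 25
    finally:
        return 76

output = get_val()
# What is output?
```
76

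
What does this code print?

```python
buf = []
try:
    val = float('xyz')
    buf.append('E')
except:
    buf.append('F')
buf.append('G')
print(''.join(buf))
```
FG

Exception raised in try, caught by bare except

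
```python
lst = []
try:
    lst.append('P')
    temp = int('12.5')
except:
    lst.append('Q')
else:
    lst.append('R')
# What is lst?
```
['P', 'Q']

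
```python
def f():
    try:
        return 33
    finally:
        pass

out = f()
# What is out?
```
33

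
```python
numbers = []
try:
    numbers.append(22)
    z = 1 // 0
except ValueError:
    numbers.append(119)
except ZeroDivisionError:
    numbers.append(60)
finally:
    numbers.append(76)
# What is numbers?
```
[22, 60, 76]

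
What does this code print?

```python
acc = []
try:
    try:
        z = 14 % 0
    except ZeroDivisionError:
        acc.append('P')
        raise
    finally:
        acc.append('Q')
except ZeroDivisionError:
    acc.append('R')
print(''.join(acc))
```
PQR

finally runs before re-raised exception propagates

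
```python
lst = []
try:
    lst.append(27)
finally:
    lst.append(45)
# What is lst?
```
[27, 45]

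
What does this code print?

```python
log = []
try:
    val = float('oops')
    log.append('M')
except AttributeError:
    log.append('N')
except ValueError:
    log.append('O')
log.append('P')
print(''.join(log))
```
OP

ValueError is caught by its specific handler, not AttributeError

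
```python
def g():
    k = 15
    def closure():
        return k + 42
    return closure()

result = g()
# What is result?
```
57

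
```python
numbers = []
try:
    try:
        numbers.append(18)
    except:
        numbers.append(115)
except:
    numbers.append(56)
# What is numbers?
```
[18]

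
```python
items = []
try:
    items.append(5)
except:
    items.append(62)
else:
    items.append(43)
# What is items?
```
[5, 43]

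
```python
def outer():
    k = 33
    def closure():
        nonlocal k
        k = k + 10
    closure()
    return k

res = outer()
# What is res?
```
43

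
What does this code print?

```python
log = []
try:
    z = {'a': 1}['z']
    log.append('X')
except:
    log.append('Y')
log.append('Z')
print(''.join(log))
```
YZ

Exception raised in try, caught by bare except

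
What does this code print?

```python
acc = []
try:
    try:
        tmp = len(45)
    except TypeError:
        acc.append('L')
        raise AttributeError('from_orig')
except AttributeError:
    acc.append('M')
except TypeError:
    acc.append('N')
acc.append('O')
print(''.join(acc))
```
LMO

AttributeError raised and caught, original TypeError not re-raised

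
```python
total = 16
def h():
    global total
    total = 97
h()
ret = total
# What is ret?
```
97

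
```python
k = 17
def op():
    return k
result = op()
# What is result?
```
17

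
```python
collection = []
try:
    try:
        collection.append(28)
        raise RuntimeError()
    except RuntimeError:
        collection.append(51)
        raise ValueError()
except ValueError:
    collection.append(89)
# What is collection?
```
[28, 51, 89]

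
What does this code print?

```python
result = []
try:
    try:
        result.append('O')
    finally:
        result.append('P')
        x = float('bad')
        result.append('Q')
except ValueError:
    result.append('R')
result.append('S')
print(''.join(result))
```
OPRS

Exception in inner finally caught by outer except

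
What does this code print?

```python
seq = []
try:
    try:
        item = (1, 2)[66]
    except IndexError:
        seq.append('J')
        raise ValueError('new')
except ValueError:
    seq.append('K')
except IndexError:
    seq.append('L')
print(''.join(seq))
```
JK

New ValueError raised, caught by outer ValueError handler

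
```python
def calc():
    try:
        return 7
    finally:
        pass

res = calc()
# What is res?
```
7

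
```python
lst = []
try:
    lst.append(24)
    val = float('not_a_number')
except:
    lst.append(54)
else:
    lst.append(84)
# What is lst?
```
[24, 54]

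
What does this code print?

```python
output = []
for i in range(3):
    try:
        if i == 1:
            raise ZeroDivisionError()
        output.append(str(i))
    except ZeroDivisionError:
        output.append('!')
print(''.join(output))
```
0!2

Exception on i=1 caught, loop continues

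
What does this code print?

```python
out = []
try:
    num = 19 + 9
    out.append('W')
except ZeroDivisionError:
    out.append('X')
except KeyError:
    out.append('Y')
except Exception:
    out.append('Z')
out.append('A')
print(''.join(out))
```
WA

No exception, try block completes normally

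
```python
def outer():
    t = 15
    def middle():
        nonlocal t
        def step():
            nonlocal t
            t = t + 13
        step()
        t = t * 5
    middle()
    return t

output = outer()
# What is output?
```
140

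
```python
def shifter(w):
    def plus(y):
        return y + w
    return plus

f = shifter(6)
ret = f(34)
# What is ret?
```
40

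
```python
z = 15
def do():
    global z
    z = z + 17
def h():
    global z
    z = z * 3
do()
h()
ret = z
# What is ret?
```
96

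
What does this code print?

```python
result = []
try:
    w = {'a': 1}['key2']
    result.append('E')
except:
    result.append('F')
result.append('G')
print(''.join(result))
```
FG

Exception raised in try, caught by bare except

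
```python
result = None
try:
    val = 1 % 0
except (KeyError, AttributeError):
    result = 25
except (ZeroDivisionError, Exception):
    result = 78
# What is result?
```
78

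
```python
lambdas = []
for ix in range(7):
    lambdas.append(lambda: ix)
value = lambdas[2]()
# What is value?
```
6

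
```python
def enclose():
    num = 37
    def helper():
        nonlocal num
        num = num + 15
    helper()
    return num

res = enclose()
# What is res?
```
52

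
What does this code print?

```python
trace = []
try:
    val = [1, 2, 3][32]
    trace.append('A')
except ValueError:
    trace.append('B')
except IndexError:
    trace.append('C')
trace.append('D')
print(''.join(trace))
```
CD

IndexError is caught by its specific handler, not ValueError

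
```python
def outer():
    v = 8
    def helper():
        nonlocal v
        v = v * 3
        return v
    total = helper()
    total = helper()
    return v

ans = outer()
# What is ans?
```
72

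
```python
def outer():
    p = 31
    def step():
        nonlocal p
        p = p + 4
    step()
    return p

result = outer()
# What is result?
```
35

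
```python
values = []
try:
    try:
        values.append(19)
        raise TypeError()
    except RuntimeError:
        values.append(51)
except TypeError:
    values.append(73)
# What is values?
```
[19, 73]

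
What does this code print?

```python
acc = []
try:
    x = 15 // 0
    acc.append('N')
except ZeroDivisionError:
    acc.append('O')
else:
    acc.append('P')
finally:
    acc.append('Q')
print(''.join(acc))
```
OQ

Exception: except runs, else skipped, finally runs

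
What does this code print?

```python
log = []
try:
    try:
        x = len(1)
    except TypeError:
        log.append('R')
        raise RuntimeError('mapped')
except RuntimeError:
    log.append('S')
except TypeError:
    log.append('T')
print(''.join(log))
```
RS

New RuntimeError raised, caught by outer RuntimeError handler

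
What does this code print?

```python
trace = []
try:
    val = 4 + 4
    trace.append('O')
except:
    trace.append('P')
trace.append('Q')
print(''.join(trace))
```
OQ

No exception, try block completes normally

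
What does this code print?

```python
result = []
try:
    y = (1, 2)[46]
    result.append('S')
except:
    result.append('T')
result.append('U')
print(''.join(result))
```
TU

Exception raised in try, caught by bare except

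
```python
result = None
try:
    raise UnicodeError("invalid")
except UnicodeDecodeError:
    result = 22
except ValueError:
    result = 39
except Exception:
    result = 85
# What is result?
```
39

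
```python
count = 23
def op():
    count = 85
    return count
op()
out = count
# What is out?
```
23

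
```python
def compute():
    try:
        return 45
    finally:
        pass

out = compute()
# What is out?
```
45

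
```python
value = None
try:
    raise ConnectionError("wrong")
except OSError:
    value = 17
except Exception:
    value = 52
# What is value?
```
17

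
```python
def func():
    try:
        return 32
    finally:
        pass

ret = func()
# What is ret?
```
32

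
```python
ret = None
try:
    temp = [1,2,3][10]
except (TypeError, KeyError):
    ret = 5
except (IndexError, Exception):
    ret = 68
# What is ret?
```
68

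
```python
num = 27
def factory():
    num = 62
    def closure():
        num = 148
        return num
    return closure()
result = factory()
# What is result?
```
148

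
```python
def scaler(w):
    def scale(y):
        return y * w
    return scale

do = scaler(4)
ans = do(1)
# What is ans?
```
4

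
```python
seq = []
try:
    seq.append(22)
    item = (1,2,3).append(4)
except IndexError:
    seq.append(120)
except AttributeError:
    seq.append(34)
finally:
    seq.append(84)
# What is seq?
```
[22, 34, 84]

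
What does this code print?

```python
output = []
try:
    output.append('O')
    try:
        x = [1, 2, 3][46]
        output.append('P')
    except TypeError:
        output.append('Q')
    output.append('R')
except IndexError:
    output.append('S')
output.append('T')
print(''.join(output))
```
OST

Inner handler doesn't match, propagates to outer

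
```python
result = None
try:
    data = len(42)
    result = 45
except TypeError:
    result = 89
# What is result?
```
89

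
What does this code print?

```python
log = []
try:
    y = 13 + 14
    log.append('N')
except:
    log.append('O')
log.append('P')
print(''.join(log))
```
NP

No exception, try block completes normally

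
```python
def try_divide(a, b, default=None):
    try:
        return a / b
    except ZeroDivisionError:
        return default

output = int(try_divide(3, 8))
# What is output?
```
0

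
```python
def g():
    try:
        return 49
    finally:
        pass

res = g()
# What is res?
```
49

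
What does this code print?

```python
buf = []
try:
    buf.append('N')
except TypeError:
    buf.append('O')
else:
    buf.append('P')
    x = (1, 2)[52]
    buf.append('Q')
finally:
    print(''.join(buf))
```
NP

Try succeeds, else appends 'P', IndexError in else is uncaught, finally prints before exception propagates ('Q' never appended)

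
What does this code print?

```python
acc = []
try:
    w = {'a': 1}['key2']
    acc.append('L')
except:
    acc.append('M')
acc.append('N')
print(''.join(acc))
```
MN

Exception raised in try, caught by bare except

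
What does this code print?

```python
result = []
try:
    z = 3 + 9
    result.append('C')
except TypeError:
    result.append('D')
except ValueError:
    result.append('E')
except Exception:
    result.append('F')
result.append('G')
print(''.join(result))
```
CG

No exception, try block completes normally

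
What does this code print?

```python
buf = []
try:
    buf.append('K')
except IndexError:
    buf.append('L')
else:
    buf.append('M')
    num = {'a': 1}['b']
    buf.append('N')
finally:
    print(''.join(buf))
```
KM

Try succeeds, else appends 'M', KeyError in else is uncaught, finally prints before exception propagates ('N' never appended)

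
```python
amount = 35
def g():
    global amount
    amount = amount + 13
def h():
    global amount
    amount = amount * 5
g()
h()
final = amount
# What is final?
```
240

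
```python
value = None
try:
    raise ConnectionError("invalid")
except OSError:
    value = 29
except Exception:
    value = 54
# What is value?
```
29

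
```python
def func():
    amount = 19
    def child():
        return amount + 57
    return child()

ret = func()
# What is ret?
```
76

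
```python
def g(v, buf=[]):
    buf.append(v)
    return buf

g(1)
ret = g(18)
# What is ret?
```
[1, 18]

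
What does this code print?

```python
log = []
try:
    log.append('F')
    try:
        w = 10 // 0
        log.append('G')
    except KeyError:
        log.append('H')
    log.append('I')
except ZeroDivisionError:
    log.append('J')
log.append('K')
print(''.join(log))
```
FJK

Inner handler doesn't match, propagates to outer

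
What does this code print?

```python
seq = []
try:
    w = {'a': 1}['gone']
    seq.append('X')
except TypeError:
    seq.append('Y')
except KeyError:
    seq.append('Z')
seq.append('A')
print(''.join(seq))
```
ZA

KeyError is caught by its specific handler, not TypeError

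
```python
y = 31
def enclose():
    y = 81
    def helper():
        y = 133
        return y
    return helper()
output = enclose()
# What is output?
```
133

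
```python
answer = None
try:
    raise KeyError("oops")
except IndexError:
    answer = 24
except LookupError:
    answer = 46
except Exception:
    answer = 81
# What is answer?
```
46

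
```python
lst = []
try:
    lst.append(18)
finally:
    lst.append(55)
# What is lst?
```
[18, 55]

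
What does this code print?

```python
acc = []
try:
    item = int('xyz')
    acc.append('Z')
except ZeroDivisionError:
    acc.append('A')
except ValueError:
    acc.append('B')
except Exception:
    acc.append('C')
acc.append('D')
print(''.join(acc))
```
BD

ValueError matches before generic Exception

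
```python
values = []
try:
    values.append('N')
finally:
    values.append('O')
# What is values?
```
['N', 'O']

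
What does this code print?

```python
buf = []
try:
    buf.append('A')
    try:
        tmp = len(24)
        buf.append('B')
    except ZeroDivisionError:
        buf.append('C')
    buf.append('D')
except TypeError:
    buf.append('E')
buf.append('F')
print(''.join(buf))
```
AEF

Inner handler doesn't match, propagates to outer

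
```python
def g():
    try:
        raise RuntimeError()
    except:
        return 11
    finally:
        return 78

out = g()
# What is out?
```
78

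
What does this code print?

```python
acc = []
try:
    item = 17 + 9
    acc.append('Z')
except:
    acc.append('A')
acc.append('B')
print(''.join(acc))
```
ZB

No exception, try block completes normally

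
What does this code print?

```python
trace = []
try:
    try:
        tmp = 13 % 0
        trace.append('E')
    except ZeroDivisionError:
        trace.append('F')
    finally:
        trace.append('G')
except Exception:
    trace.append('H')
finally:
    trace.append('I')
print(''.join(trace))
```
FGI

Both finally blocks run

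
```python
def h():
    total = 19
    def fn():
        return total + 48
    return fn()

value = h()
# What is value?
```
67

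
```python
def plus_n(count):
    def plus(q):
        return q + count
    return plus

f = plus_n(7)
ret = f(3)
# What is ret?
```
10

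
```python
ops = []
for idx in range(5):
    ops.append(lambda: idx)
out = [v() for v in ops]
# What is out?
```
[4, 4, 4, 4, 4]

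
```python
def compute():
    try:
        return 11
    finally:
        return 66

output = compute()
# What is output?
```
66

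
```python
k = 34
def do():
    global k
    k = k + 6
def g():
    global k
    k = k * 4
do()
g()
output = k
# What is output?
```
160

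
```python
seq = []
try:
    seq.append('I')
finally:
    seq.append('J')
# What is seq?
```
['I', 'J']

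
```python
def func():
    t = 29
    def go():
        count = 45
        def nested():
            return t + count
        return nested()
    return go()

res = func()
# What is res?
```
74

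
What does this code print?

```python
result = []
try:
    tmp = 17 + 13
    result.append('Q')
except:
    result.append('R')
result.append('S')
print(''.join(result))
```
QS

No exception, try block completes normally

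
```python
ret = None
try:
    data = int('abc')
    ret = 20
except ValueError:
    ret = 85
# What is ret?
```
85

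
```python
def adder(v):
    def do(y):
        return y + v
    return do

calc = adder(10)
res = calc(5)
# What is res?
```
15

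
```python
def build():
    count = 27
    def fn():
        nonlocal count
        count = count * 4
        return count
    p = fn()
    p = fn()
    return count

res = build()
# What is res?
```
432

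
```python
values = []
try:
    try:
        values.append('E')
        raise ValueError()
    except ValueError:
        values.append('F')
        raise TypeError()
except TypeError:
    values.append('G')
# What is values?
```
['E', 'F', 'G']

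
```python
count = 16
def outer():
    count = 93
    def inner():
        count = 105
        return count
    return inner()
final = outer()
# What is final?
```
105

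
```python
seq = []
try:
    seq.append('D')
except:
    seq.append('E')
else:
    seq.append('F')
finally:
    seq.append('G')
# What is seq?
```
['D', 'F', 'G']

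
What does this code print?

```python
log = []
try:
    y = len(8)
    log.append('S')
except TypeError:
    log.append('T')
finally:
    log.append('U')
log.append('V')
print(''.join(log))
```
TUV

finally always runs, even after exception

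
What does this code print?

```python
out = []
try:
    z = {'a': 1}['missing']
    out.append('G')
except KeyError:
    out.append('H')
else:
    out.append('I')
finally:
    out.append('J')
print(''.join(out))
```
HJ

Exception: except runs, else skipped, finally runs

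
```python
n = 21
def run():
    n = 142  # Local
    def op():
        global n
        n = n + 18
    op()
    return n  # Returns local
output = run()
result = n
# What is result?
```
39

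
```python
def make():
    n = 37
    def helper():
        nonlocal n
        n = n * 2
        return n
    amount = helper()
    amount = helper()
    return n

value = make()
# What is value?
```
148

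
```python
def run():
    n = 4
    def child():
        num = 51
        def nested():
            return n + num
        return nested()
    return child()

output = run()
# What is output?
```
55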